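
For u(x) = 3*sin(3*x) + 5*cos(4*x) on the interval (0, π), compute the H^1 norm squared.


||u||_{H^1(0,π)}^2 = -3060/7 + 515*π/2

u'(x) = -20*sin(4*x) + 9*cos(3*x).
Expand u² and (u')² and integrate term by term on (0, π), using: for integers n ≥ 1, ∫_0^π sin²(nx) dx = ∫_0^π cos²(nx) dx = π/2; for n ≠ n', ∫_0^π sin(nx)sin(n'x) dx = ∫_0^π cos(nx)cos(n'x) dx = 0; and by product-to-sum, ∫_0^π sin(nx)cos(n'x) dx = ½∫_0^π [sin((n+n')x) + sin((n−n')x)] dx, which is 0 when n+n' is even and 2n/(n²−n'²) when n+n' is odd (it need not vanish on (0, π)).
  u² squared terms: (3)²·∫sin(3x)² dx = 9·π/2 = 9*π/2;  (5)²·∫cos(4x)² dx = 25·π/2 = 25*π/2.
  u² cross terms: 2·(3)·(5)·∫sin(3x)·cos(4x) dx = 30·(-6/7) = -180/7.
  So ∫_0^π u² dx = 9*π/2 + 25*π/2 − 180/7 = -180/7 + 17*π.
  (u')² squared terms: (-20)²·∫sin(4x)² dx = 400·π/2 = 200*π;  (9)²·∫cos(3x)² dx = 81·π/2 = 81*π/2.
  (u')² cross terms: 2·(-20)·(9)·∫sin(4x)·cos(3x) dx = -360·(8/7) = -2880/7.
  So ∫_0^π (u')² dx = 200*π + 81*π/2 − 2880/7 = -2880/7 + 481*π/2.
||u||_{H^1}^2 = (-180/7 + 17*π) + (-2880/7 + 481*π/2) = -3060/7 + 515*π/2.


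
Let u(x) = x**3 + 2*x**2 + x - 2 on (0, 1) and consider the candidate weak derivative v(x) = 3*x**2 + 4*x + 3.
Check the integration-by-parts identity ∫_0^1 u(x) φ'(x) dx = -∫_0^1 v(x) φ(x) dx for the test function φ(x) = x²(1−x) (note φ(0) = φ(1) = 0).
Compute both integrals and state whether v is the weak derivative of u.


LHS = -23/60, RHS = -11/20. No, v is not the weak derivative of u.

u(x) = x**3 + 2*x**2 + x - 2, classical derivative u'(x) = 3*x**2 + 4*x + 1.
φ(x) = x²(1−x), so φ'(x) = x*(2 - 3*x).
Note φ(0) = φ(1) = 0, so the boundary term u·φ vanishes.
LHS = ∫_0^1 u(x) φ'(x) dx = ∫_0^1 (-3*x^5 - 4*x^4 + x^3 + 8*x^2 - 4*x) dx. Term by term:
  ∫_0^1 -3*x^5 dx = -1/2;  ∫_0^1 -4*x^4 dx = -4/5;  ∫_0^1 x^3 dx = 1/4;
  ∫_0^1 8*x^2 dx = 8/3;  ∫_0^1 -4*x dx = -2.
Sum: -1/2 − 4/5 + 1/4 + 8/3 − 2 = -23/60.
So LHS = -23/60.
∫_0^1 v(x) φ(x) dx = ∫_0^1 (-3*x^5 - x^4 + x^3 + 3*x^2) dx. Term by term:
  ∫_0^1 -3*x^5 dx = -1/2;  ∫_0^1 -x^4 dx = -1/5;  ∫_0^1 x^3 dx = 1/4;
  ∫_0^1 3*x^2 dx = 1.
Sum: -1/2 − 1/5 + 1/4 + 1 = 11/20.
So RHS = -∫_0^1 v(x) φ(x) dx = -11/20.
LHS − RHS = 1/6 ≠ 0, so the identity fails.
(For a valid weak derivative the identity must hold for EVERY test function, in particular this one. The failure shows v is NOT the weak derivative of u.)
Correct weak derivative would be u'(x) = 3*x**2 + 4*x + 1.


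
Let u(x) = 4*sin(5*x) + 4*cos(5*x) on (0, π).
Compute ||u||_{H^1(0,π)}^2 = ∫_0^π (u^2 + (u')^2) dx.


||u||_{H^1(0,π)}^2 = 416*π

u'(x) = -20*sin(5*x) + 20*cos(5*x).
Expand u² and (u')² and integrate term by term on (0, π), using: for integers n ≥ 1, ∫_0^π sin²(nx) dx = ∫_0^π cos²(nx) dx = π/2; for n ≠ n', ∫_0^π sin(nx)sin(n'x) dx = ∫_0^π cos(nx)cos(n'x) dx = 0; and by product-to-sum, ∫_0^π sin(nx)cos(n'x) dx = ½∫_0^π [sin((n+n')x) + sin((n−n')x)] dx, which is 0 when n+n' is even and 2n/(n²−n'²) when n+n' is odd (it need not vanish on (0, π)).
  u² squared terms: (4)²·∫cos(5x)² dx = 16·π/2 = 8*π;  (4)²·∫sin(5x)² dx = 16·π/2 = 8*π.
  u² cross terms: 2·(4)·(4)·∫cos(5x)·sin(5x) dx = 32·(0) = 0.
  So ∫_0^π u² dx = 8*π + 8*π + 0 = 16*π.
  (u')² squared terms: (-20)²·∫sin(5x)² dx = 400·π/2 = 200*π;  (20)²·∫cos(5x)² dx = 400·π/2 = 200*π.
  (u')² cross terms: 2·(-20)·(20)·∫sin(5x)·cos(5x) dx = -800·(0) = 0.
  So ∫_0^π (u')² dx = 200*π + 200*π + 0 = 400*π.
||u||_{H^1}^2 = (16*π) + (400*π) = 416*π.


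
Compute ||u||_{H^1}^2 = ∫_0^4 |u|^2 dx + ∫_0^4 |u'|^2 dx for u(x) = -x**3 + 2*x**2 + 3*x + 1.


||u||_{H^1}^2 = 23176/35

The H^1 norm (squared) on an interval (0, L) is
  ||u||_{H^1}^2 = ∫_0^L u(x)^2 dx + ∫_0^L u'(x)^2 dx.
Compute u'(x) = -3*x**2 + 4*x + 3.
Then u(x)^2 = x**6 - 4*x**5 - 2*x**4 + 10*x**3 + 13*x**2 + 6*x + 1 and u'(x)^2 = 9*x**4 - 24*x**3 - 2*x**2 + 24*x + 9.
Integrate each monomial from 0 to 4 using ∫_0^4 c·x^n dx = c·4^(n+1)/(n+1):
  ∫_0^4 u(x)^2 dx = ∫_0^4 (x^6 - 4*x^5 - 2*x^4 + 10*x^3 + 13*x^2 + 6*x + 1) dx. Term by term:
    ∫_0^4 x^6 dx = 16384/7;  ∫_0^4 -4*x^5 dx = -8192/3;  ∫_0^4 -2*x^4 dx = -2048/5;
    ∫_0^4 10*x^3 dx = 640;  ∫_0^4 13*x^2 dx = 832/3;  ∫_0^4 6*x dx = 48;
    ∫_0^4 1 dx = 4.
  Sum: 16384/7 − 8192/3 − 2048/5 + 640 + 832/3 + 48 + 4 = 17812/105.
  ∫_0^4 u'(x)^2 dx = ∫_0^4 (9*x^4 - 24*x^3 - 2*x^2 + 24*x + 9) dx. Term by term:
    ∫_0^4 9*x^4 dx = 9216/5;  ∫_0^4 -24*x^3 dx = -1536;  ∫_0^4 -2*x^2 dx = -128/3;
    ∫_0^4 24*x dx = 192;  ∫_0^4 9 dx = 36.
  Sum: 9216/5 − 1536 − 128/3 + 192 + 36 = 7388/15.
Adding: ||u||_{H^1}^2 = 17812/105 + 7388/15 = 23176/35.


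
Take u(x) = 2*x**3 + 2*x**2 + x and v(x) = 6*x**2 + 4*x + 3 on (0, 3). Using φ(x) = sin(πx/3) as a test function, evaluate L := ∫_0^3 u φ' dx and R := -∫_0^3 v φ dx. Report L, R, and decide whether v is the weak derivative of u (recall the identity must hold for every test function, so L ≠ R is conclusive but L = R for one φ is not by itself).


LHS = -204/π + 648/π^3, RHS = -216/π + 648/π^3. No, v is not the weak derivative of u.

u(x) = 2*x**3 + 2*x**2 + x, classical derivative u'(x) = 6*x**2 + 4*x + 1.
φ(x) = sin(πx/3), so φ'(x) = π*cos(π*x/3)/3.
Note φ(0) = φ(3) = 0, so the boundary term u·φ vanishes.
LHS = ∫_0^3 u(x) φ'(x) dx = ∫_0^3 (2*π*x^3*cos(π*x/3)/3 + 2*π*x^2*cos(π*x/3)/3 + π*x*cos(π*x/3)/3) dx. Term by term:
  ∫_0^3 π*x*cos(π*x/3)/3 dx = -6/π;  ∫_0^3 2*π*x^2*cos(π*x/3)/3 dx = -36/π;  ∫_0^3 2*π*x^3*cos(π*x/3)/3 dx = -162/π + 648/π^3.
Sum: -6/π − 36/π + -162/π + 648/π^3 = -204/π + 648/π^3.
So LHS = -204/π + 648/π^3.
∫_0^3 v(x) φ(x) dx = ∫_0^3 (6*x^2*sin(π*x/3) + 4*x*sin(π*x/3) + 3*sin(π*x/3)) dx. Term by term:
  ∫_0^3 3*sin(π*x/3) dx = 18/π;  ∫_0^3 4*x*sin(π*x/3) dx = 36/π;  ∫_0^3 6*x^2*sin(π*x/3) dx = -648/π^3 + 162/π.
Sum: 18/π + 36/π + -648/π^3 + 162/π = -648/π^3 + 216/π.
So RHS = -∫_0^3 v(x) φ(x) dx = -216/π + 648/π^3.
LHS − RHS = 12/π ≠ 0, so the identity fails.
(For a valid weak derivative the identity must hold for EVERY test function, in particular this one. The failure shows v is NOT the weak derivative of u.)
Correct weak derivative would be u'(x) = 6*x**2 + 4*x + 1.


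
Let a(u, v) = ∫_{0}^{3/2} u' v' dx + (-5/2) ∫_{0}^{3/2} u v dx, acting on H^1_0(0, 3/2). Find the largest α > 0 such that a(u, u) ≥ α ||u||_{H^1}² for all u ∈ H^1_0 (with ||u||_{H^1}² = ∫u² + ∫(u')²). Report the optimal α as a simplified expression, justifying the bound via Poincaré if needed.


α = (-45 + 8*π^2)/(2*(9 + 4*π^2))

Coercivity of a(·,·) on H^1_0(0, 3/2) means a(u, u) ≥ α ||u||_{H^1}² for every u ∈ H^1_0.
The interval has length L = 3/2, and Poincaré/coercivity depend only on L. Here a(u, u) = ∫(u')² + (-5/2)·∫u².
Here c = -5/2 < 0 with |c| < (π/L)² = 4*π^2/9, so coercivity still holds. The condition a(u,u) ≥ α||u||_{H^1}² reads (1−α)∫(u')² ≥ (α−c)∫u². Any admissible α is ≤ 1 (rapidly oscillating u have ∫u²/∫(u')² → 0), and α = 1 would force 0 ≥ (1−c)∫u², impossible since c < 1; so 1−α > 0. By the sharp Poincaré inequality on H^1_0 of an interval of length L, ∫(u')² ≥ (π/L)²∫u² with equality for the first sine mode sin(π(x−x₀)/L) (x₀ the left endpoint), so the inequality holds for all u iff (1−α)(π/L)² ≥ α − c, i.e. α ≤ ((π/L)² + c)/((π/L)² + 1) = (1 + c(L/π)²)/(1 + (L/π)²). (Direct route, valid since c ≤ 0: Poincaré gives c∫u² ≥ c(L/π)²∫(u')², so a(u,u) ≥ (1 + c(L/π)²)∫(u')², while ||u||_{H^1}² ≤ (1 + (L/π)²)∫(u')²; dividing yields the same α.) With (π/L)² = 4*π^2/9 and c = -5/2, the largest admissible constant is α = ((π/L)² + c)/((π/L)² + 1).
Simplifying, α = (-45 + 8*π^2)/(2*(9 + 4*π^2)).


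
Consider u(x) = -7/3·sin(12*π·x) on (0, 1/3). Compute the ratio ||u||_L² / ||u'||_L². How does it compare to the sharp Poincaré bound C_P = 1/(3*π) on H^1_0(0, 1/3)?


||u||_L² / ||u'||_L² = 1/(12*π) < C_P = 1/(3*π).

u(x) = -7/3·sin(12*π·x), so u'(x) = -28*π*cos(12*π*x).
Writing u(x) = A·sin(kπx/L) with A = -7/3 and k = 4, use ∫_0^L sin²(kπx/L) dx = L/2 and ∫_0^L cos²(kπx/L) dx = L/2.
u² = 49/9·sin²(12*π·x) and (u')² = 784*π^2·cos²(12*π·x), and each of sin², cos² integrates to L/2 = 1/6 over (0, 1/3).
∫_0^1/3 u² dx = 49/54, so ||u||_L² = 7*sqrt(6)/18.
∫_0^1/3 (u')² dx = 392*π^2/3, so ||u'||_L² = 14*sqrt(6)*π/3.
Ratio ||u||_L² / ||u'||_L² = 1/(12*π).
Sharp Poincaré constant on H^1_0(0, 1/3) is C_P = L/π = 1/(3*π), achieved by sin(3*π·x).
This is the k = 4 harmonic; the ratio L/(kπ) is strictly less than C_P = L/π, consistent with the sharp inequality ||u||_L² ≤ C_P ||u'||_L².


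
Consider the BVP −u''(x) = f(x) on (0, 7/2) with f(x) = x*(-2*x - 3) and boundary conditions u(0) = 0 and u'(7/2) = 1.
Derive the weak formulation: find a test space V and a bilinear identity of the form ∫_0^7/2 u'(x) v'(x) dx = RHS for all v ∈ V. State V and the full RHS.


V = {v ∈ H^1(0, 7/2) : v(0) = 0} (test functions vanish at x = 0 where u is specified); weak form: ∫_0^7/2 u'v' dx = ∫_0^7/2 (x*(-2*x - 3)) v dx + v(7/2) for all v ∈ V.

Multiply both sides by a test function v and integrate from 0 to 7/2:
  ∫_0^7/2 −u''(x) v(x) dx = ∫_0^7/2 f(x) v(x) dx.
Integrate the LHS by parts once:
  ∫_0^7/2 −u'' v dx = −[u'(x) v(x)]_0^7/2 + ∫_0^7/2 u'(x) v'(x) dx.
Thus ∫_0^7/2 u'(x) v'(x) dx = ∫_0^7/2 f(x) v(x) dx + [u'(x) v(x)]_0^7/2.
Choose V so that boundary terms are either known or forced to vanish.
Mixed BC: u(0) = 0 (Dirichlet) and u'(7/2) = 1 (Neumann). Define V = {v ∈ H^1(0, 7/2) : v(0) = 0}. Then [u' v]_0^7/2 = u'(7/2)·v(7/2) − u'(0)·0 = v(7/2).
Weak formulation: find u (satisfying any essential BC) such that ∫_0^7/2 u'(x) v'(x) dx = ∫_0^7/2 f v dx + v(7/2) for all v ∈ V (Dirichlet at 0 absorbed into V; Neumann datum at x = 7/2 contributes the boundary term).
Substituting f(x) = x*(-2*x - 3), the right-hand side is ∫_0^7/2 (x*(-2*x - 3)) v dx + v(7/2).


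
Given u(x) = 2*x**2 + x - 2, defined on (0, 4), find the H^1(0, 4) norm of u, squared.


||u||_{H^1}^2 = 6596/5

The H^1 norm (squared) on an interval (0, L) is
  ||u||_{H^1}^2 = ∫_0^L u(x)^2 dx + ∫_0^L u'(x)^2 dx.
Compute u'(x) = 4*x + 1.
Then u(x)^2 = 4*x**4 + 4*x**3 - 7*x**2 - 4*x + 4 and u'(x)^2 = 16*x**2 + 8*x + 1.
Integrate each monomial from 0 to 4 using ∫_0^4 c·x^n dx = c·4^(n+1)/(n+1):
  ∫_0^4 u(x)^2 dx = ∫_0^4 (4*x^4 + 4*x^3 - 7*x^2 - 4*x + 4) dx. Term by term:
    ∫_0^4 4*x^4 dx = 4096/5;  ∫_0^4 4*x^3 dx = 256;  ∫_0^4 -7*x^2 dx = -448/3;
    ∫_0^4 -4*x dx = -32;  ∫_0^4 4 dx = 16.
  Sum: 4096/5 + 256 − 448/3 − 32 + 16 = 13648/15.
  ∫_0^4 u'(x)^2 dx = ∫_0^4 (16*x^2 + 8*x + 1) dx. Term by term:
    ∫_0^4 16*x^2 dx = 1024/3;  ∫_0^4 8*x dx = 64;  ∫_0^4 1 dx = 4.
  Sum: 1024/3 + 64 + 4 = 1228/3.
Adding: ||u||_{H^1}^2 = 13648/15 + 1228/3 = 6596/5.


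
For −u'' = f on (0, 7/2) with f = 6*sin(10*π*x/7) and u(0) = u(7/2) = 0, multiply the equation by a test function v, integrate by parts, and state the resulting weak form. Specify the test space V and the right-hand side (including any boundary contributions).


V = H^1_0(0, 7/2) (so v(0) = v(7/2) = 0); weak form: ∫_0^7/2 u'v' dx = ∫_0^7/2 (6*sin(10*π*x/7)) v dx for all v ∈ V.

Multiply both sides by a test function v and integrate from 0 to 7/2:
  ∫_0^7/2 −u''(x) v(x) dx = ∫_0^7/2 f(x) v(x) dx.
Integrate the LHS by parts once:
  ∫_0^7/2 −u'' v dx = −[u'(x) v(x)]_0^7/2 + ∫_0^7/2 u'(x) v'(x) dx.
Thus ∫_0^7/2 u'(x) v'(x) dx = ∫_0^7/2 f(x) v(x) dx + [u'(x) v(x)]_0^7/2.
Choose V so that boundary terms are either known or forced to vanish.
u is Dirichlet: u(0) = u(7/2) = 0. Let V = H^1_0(0, 7/2); then v(0) = v(7/2) = 0, and [u' v]_0^7/2 = 0.
Weak formulation: find u (satisfying any essential BC) such that ∫_0^7/2 u'(x) v'(x) dx = ∫_0^7/2 f v dx for all v ∈ V.
Substituting f(x) = 6*sin(10*π*x/7), the right-hand side is ∫_0^7/2 (6*sin(10*π*x/7)) v dx.


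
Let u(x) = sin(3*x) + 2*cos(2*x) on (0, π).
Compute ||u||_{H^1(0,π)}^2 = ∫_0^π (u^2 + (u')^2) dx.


||u||_{H^1(0,π)}^2 = 24 + 15*π

u'(x) = -4*sin(2*x) + 3*cos(3*x).
Expand u² and (u')² and integrate term by term on (0, π), using: for integers n ≥ 1, ∫_0^π sin²(nx) dx = ∫_0^π cos²(nx) dx = π/2; for n ≠ n', ∫_0^π sin(nx)sin(n'x) dx = ∫_0^π cos(nx)cos(n'x) dx = 0; and by product-to-sum, ∫_0^π sin(nx)cos(n'x) dx = ½∫_0^π [sin((n+n')x) + sin((n−n')x)] dx, which is 0 when n+n' is even and 2n/(n²−n'²) when n+n' is odd (it need not vanish on (0, π)).
  u² squared terms: (2)²·∫cos(2x)² dx = 4·π/2 = 2*π;  (1)²·∫sin(3x)² dx = 1·π/2 = π/2.
  u² cross terms: 2·(2)·(1)·∫cos(2x)·sin(3x) dx = 4·(6/5) = 24/5.
  So ∫_0^π u² dx = 2*π + π/2 + 24/5 = 24/5 + 5*π/2.
  (u')² squared terms: (-4)²·∫sin(2x)² dx = 16·π/2 = 8*π;  (3)²·∫cos(3x)² dx = 9·π/2 = 9*π/2.
  (u')² cross terms: 2·(-4)·(3)·∫sin(2x)·cos(3x) dx = -24·(-4/5) = 96/5.
  So ∫_0^π (u')² dx = 8*π + 9*π/2 + 96/5 = 96/5 + 25*π/2.
||u||_{H^1}^2 = (24/5 + 5*π/2) + (96/5 + 25*π/2) = 24 + 15*π.


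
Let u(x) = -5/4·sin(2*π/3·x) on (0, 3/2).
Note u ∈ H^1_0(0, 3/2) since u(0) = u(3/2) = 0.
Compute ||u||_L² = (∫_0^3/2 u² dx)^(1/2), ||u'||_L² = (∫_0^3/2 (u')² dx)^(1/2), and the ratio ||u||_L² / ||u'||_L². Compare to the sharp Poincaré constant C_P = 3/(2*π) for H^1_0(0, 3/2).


||u||_L² / ||u'||_L² = 3/(2*π) = C_P.

u(x) = -5/4·sin(2*π/3·x), so u'(x) = -5*π*cos(2*π*x/3)/6.
Writing u(x) = A·sin(kπx/L) with A = -5/4 and k = 1, use ∫_0^L sin²(kπx/L) dx = L/2 and ∫_0^L cos²(kπx/L) dx = L/2.
u² = 25/16·sin²(2*π/3·x) and (u')² = 25*π^2/36·cos²(2*π/3·x), and each of sin², cos² integrates to L/2 = 3/4 over (0, 3/2).
∫_0^3/2 u² dx = 75/64, so ||u||_L² = 5*sqrt(3)/8.
∫_0^3/2 (u')² dx = 25*π^2/48, so ||u'||_L² = 5*sqrt(3)*π/12.
Ratio ||u||_L² / ||u'||_L² = 3/(2*π).
Sharp Poincaré constant on H^1_0(0, 3/2) is C_P = L/π = 3/(2*π), achieved by sin(2*π/3·x).
This is the k = 1 eigenfunction (up to amplitude), so the ratio equals the sharp Poincaré constant exactly.


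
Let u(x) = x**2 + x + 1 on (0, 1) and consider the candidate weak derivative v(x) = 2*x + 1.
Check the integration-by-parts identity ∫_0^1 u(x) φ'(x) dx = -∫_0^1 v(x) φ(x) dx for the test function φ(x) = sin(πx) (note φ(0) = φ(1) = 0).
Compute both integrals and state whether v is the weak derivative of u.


LHS = -4/π, RHS = -4/π. Yes, v = u' weakly.

u(x) = x**2 + x + 1, classical derivative u'(x) = 2*x + 1.
φ(x) = sin(πx), so φ'(x) = π*cos(π*x).
Note φ(0) = φ(1) = 0, so the boundary term u·φ vanishes.
LHS = ∫_0^1 u(x) φ'(x) dx = ∫_0^1 (π*x^2*cos(π*x) + π*x*cos(π*x) + π*cos(π*x)) dx. Term by term:
  ∫_0^1 π*cos(π*x) dx = 0;  ∫_0^1 π*x*cos(π*x) dx = -2/π;  ∫_0^1 π*x^2*cos(π*x) dx = -2/π.
Sum: 0 − 2/π − 2/π = -4/π.
So LHS = -4/π.
∫_0^1 v(x) φ(x) dx = ∫_0^1 (2*x*sin(π*x) + sin(π*x)) dx. Term by term:
  ∫_0^1 2*x*sin(π*x) dx = 2/π;  ∫_0^1 sin(π*x) dx = 2/π.
Sum: 2/π + 2/π = 4/π.
So RHS = -∫_0^1 v(x) φ(x) dx = -4/π.
LHS = RHS, so the identity holds for this test φ.
Moreover u is smooth here and v(x) = u'(x) = 2*x + 1 pointwise, so the identity holds for every test function. Hence v is the weak derivative of u.


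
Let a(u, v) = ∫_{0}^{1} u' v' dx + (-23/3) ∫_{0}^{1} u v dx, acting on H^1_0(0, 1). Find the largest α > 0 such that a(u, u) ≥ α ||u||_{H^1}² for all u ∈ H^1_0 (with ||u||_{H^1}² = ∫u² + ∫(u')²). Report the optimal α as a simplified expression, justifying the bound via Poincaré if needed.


α = (-23/3 + π^2)/(1 + π^2)

Coercivity of a(·,·) on H^1_0(0, 1) means a(u, u) ≥ α ||u||_{H^1}² for every u ∈ H^1_0.
The interval has length L = 1, and Poincaré/coercivity depend only on L. Here a(u, u) = ∫(u')² + (-23/3)·∫u².
Here c = -23/3 < 0 with |c| < (π/L)² = π^2, so coercivity still holds. The condition a(u,u) ≥ α||u||_{H^1}² reads (1−α)∫(u')² ≥ (α−c)∫u². Any admissible α is ≤ 1 (rapidly oscillating u have ∫u²/∫(u')² → 0), and α = 1 would force 0 ≥ (1−c)∫u², impossible since c < 1; so 1−α > 0. By the sharp Poincaré inequality on H^1_0 of an interval of length L, ∫(u')² ≥ (π/L)²∫u² with equality for the first sine mode sin(π(x−x₀)/L) (x₀ the left endpoint), so the inequality holds for all u iff (1−α)(π/L)² ≥ α − c, i.e. α ≤ ((π/L)² + c)/((π/L)² + 1) = (1 + c(L/π)²)/(1 + (L/π)²). (Direct route, valid since c ≤ 0: Poincaré gives c∫u² ≥ c(L/π)²∫(u')², so a(u,u) ≥ (1 + c(L/π)²)∫(u')², while ||u||_{H^1}² ≤ (1 + (L/π)²)∫(u')²; dividing yields the same α.) With (π/L)² = π^2 and c = -23/3, the largest admissible constant is α = ((π/L)² + c)/((π/L)² + 1).
Simplifying, α = (-23/3 + π^2)/(1 + π^2).


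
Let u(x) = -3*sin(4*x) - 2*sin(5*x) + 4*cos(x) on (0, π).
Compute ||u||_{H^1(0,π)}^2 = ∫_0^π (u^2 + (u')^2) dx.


||u||_{H^1(0,π)}^2 = -128/5 + 289*π/2

u'(x) = -4*sin(x) - 12*cos(4*x) - 10*cos(5*x).
Expand u² and (u')² and integrate term by term on (0, π), using: for integers n ≥ 1, ∫_0^π sin²(nx) dx = ∫_0^π cos²(nx) dx = π/2; for n ≠ n', ∫_0^π sin(nx)sin(n'x) dx = ∫_0^π cos(nx)cos(n'x) dx = 0; and by product-to-sum, ∫_0^π sin(nx)cos(n'x) dx = ½∫_0^π [sin((n+n')x) + sin((n−n')x)] dx, which is 0 when n+n' is even and 2n/(n²−n'²) when n+n' is odd (it need not vanish on (0, π)).
  u² squared terms: (-3)²·∫sin(4x)² dx = 9·π/2 = 9*π/2;  (-2)²·∫sin(5x)² dx = 4·π/2 = 2*π;  (4)²·∫cos(x)² dx = 16·π/2 = 8*π.
  u² cross terms: 2·(-3)·(-2)·∫sin(4x)·sin(5x) dx = 12·(0) = 0;  2·(-3)·(4)·∫sin(4x)·cos(x) dx = -24·(8/15) = -64/5;  2·(-2)·(4)·∫sin(5x)·cos(x) dx = -16·(0) = 0.
  So ∫_0^π u² dx = 9*π/2 + 2*π + 8*π + 0 − 64/5 + 0 = -64/5 + 29*π/2.
  (u')² squared terms: (-12)²·∫cos(4x)² dx = 144·π/2 = 72*π;  (-10)²·∫cos(5x)² dx = 100·π/2 = 50*π;  (-4)²·∫sin(x)² dx = 16·π/2 = 8*π.
  (u')² cross terms: 2·(-12)·(-10)·∫cos(4x)·cos(5x) dx = 240·(0) = 0;  2·(-12)·(-4)·∫cos(4x)·sin(x) dx = 96·(-2/15) = -64/5;  2·(-10)·(-4)·∫cos(5x)·sin(x) dx = 80·(0) = 0.
  So ∫_0^π (u')² dx = 72*π + 50*π + 8*π + 0 − 64/5 + 0 = -64/5 + 130*π.
||u||_{H^1}^2 = (-64/5 + 29*π/2) + (-64/5 + 130*π) = -128/5 + 289*π/2.


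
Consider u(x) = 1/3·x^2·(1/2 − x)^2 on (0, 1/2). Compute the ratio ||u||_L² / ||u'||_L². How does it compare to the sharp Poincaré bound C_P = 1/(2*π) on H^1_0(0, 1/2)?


||u||_L² / ||u'||_L² = sqrt(3)/12 < C_P = 1/(2*π).

u(x) = 1/3·x^2·(1/2 − x)^2, so u'(x) = x*(2*x - 1)*(4*x - 1)/6.
u(x) = 1/3·x^2·(1/2 − x)^2 vanishes at x = 0 and x = 1/2, so u ∈ H^1_0(0, 1/2). Differentiate via the product rule and integrate the resulting polynomials term by term.
  ∫_0^1/2 u² dx = ∫_0^1/2 (x^8/9 - 2*x^7/9 + x^6/6 - x^5/18 + x^4/144) dx. Term by term:
    ∫_0^1/2 x^8/9 dx = 1/41472;  ∫_0^1/2 -2*x^7/9 dx = -1/9216;  ∫_0^1/2 x^6/6 dx = 1/5376;
    ∫_0^1/2 -x^5/18 dx = -1/6912;  ∫_0^1/2 x^4/144 dx = 1/23040.
  Sum: 1/41472 − 1/9216 + 1/5376 − 1/6912 + 1/23040 = 1/2903040.
  ∫_0^1/2 (u')² dx = ∫_0^1/2 (16*x^6/9 - 8*x^5/3 + 13*x^4/9 - x^3/3 + x^2/36) dx. Term by term:
    ∫_0^1/2 16*x^6/9 dx = 1/504;  ∫_0^1/2 -8*x^5/3 dx = -1/144;  ∫_0^1/2 13*x^4/9 dx = 13/1440;
    ∫_0^1/2 -x^3/3 dx = -1/192;  ∫_0^1/2 x^2/36 dx = 1/864.
  Sum: 1/504 − 1/144 + 13/1440 − 1/192 + 1/864 = 1/60480.
∫_0^1/2 u² dx = 1/2903040, so ||u||_L² = sqrt(35)/10080.
∫_0^1/2 (u')² dx = 1/60480, so ||u'||_L² = sqrt(105)/2520.
Ratio ||u||_L² / ||u'||_L² = sqrt(3)/12.
Sharp Poincaré constant on H^1_0(0, 1/2) is C_P = L/π = 1/(2*π), achieved by sin(2*π·x).
A polynomial bump cannot attain the sharp Poincaré constant (only the first sine eigenfunction does), so the ratio is strictly less than C_P, consistent with ||u||_L² ≤ C_P ||u'||_L².


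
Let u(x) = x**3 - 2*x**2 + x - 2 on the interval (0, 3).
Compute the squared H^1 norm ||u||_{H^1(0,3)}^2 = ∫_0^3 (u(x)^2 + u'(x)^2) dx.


||u||_{H^1}^2 = 1032/7

The H^1 norm (squared) on an interval (0, L) is
  ||u||_{H^1}^2 = ∫_0^L u(x)^2 dx + ∫_0^L u'(x)^2 dx.
Compute u'(x) = 3*x**2 - 4*x + 1.
Then u(x)^2 = x**6 - 4*x**5 + 6*x**4 - 8*x**3 + 9*x**2 - 4*x + 4 and u'(x)^2 = 9*x**4 - 24*x**3 + 22*x**2 - 8*x + 1.
Integrate each monomial from 0 to 3 using ∫_0^3 c·x^n dx = c·3^(n+1)/(n+1):
  ∫_0^3 u(x)^2 dx = ∫_0^3 (x^6 - 4*x^5 + 6*x^4 - 8*x^3 + 9*x^2 - 4*x + 4) dx. Term by term:
    ∫_0^3 x^6 dx = 2187/7;  ∫_0^3 -4*x^5 dx = -486;  ∫_0^3 6*x^4 dx = 1458/5;
    ∫_0^3 -8*x^3 dx = -162;  ∫_0^3 9*x^2 dx = 81;  ∫_0^3 -4*x dx = -18;
    ∫_0^3 4 dx = 12.
  Sum: 2187/7 − 486 + 1458/5 − 162 + 81 − 18 + 12 = 1086/35.
  ∫_0^3 u'(x)^2 dx = ∫_0^3 (9*x^4 - 24*x^3 + 22*x^2 - 8*x + 1) dx. Term by term:
    ∫_0^3 9*x^4 dx = 2187/5;  ∫_0^3 -24*x^3 dx = -486;  ∫_0^3 22*x^2 dx = 198;
    ∫_0^3 -8*x dx = -36;  ∫_0^3 1 dx = 3.
  Sum: 2187/5 − 486 + 198 − 36 + 3 = 582/5.
Adding: ||u||_{H^1}^2 = 1086/35 + 582/5 = 1032/7.


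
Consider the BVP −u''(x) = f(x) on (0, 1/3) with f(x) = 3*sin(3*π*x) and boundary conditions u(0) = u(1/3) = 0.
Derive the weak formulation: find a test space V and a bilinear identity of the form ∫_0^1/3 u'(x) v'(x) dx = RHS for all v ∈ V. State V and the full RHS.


V = H^1_0(0, 1/3) (so v(0) = v(1/3) = 0); weak form: ∫_0^1/3 u'v' dx = ∫_0^1/3 (3*sin(3*π*x)) v dx for all v ∈ V.

Multiply both sides by a test function v and integrate from 0 to 1/3:
  ∫_0^1/3 −u''(x) v(x) dx = ∫_0^1/3 f(x) v(x) dx.
Integrate the LHS by parts once:
  ∫_0^1/3 −u'' v dx = −[u'(x) v(x)]_0^1/3 + ∫_0^1/3 u'(x) v'(x) dx.
Thus ∫_0^1/3 u'(x) v'(x) dx = ∫_0^1/3 f(x) v(x) dx + [u'(x) v(x)]_0^1/3.
Choose V so that boundary terms are either known or forced to vanish.
u is Dirichlet: u(0) = u(1/3) = 0. Let V = H^1_0(0, 1/3); then v(0) = v(1/3) = 0, and [u' v]_0^1/3 = 0.
Weak formulation: find u (satisfying any essential BC) such that ∫_0^1/3 u'(x) v'(x) dx = ∫_0^1/3 f v dx for all v ∈ V.
Substituting f(x) = 3*sin(3*π*x), the right-hand side is ∫_0^1/3 (3*sin(3*π*x)) v dx.


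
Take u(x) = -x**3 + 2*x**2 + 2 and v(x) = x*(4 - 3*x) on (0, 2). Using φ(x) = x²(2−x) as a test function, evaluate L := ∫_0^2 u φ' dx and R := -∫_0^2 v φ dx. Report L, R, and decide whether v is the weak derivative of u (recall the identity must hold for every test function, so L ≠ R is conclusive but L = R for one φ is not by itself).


LHS = 0, RHS = 0. Yes, v = u' weakly.

u(x) = -x**3 + 2*x**2 + 2, classical derivative u'(x) = -3*x**2 + 4*x.
φ(x) = x²(2−x), so φ'(x) = x*(4 - 3*x).
Note φ(0) = φ(2) = 0, so the boundary term u·φ vanishes.
LHS = ∫_0^2 u(x) φ'(x) dx = ∫_0^2 (3*x^5 - 10*x^4 + 8*x^3 - 6*x^2 + 8*x) dx. Term by term:
  ∫_0^2 3*x^5 dx = 32;  ∫_0^2 -10*x^4 dx = -64;  ∫_0^2 8*x^3 dx = 32;
  ∫_0^2 -6*x^2 dx = -16;  ∫_0^2 8*x dx = 16.
Sum: 32 − 64 + 32 − 16 + 16 = 0.
So LHS = 0.
∫_0^2 v(x) φ(x) dx = ∫_0^2 (3*x^5 - 10*x^4 + 8*x^3) dx. Term by term:
  ∫_0^2 3*x^5 dx = 32;  ∫_0^2 -10*x^4 dx = -64;  ∫_0^2 8*x^3 dx = 32.
Sum: 32 − 64 + 32 = 0.
So RHS = -∫_0^2 v(x) φ(x) dx = 0.
LHS = RHS, so the identity holds for this test φ.
Moreover u is smooth here and v(x) = u'(x) = -3*x**2 + 4*x pointwise, so the identity holds for every test function. Hence v is the weak derivative of u.


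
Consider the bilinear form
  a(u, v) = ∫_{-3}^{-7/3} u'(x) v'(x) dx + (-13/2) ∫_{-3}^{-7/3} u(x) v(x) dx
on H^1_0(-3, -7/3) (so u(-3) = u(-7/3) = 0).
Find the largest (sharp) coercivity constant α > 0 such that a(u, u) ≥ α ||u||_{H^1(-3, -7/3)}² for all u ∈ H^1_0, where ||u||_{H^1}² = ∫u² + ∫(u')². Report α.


α = (-26 + 9*π^2)/(4 + 9*π^2)

Coercivity of a(·,·) on H^1_0(-3, -7/3) means a(u, u) ≥ α ||u||_{H^1}² for every u ∈ H^1_0.
The interval has length L = 2/3, and Poincaré/coercivity depend only on L. Here a(u, u) = ∫(u')² + (-13/2)·∫u².
Here c = -13/2 < 0 with |c| < (π/L)² = 9*π^2/4, so coercivity still holds. The condition a(u,u) ≥ α||u||_{H^1}² reads (1−α)∫(u')² ≥ (α−c)∫u². Any admissible α is ≤ 1 (rapidly oscillating u have ∫u²/∫(u')² → 0), and α = 1 would force 0 ≥ (1−c)∫u², impossible since c < 1; so 1−α > 0. By the sharp Poincaré inequality on H^1_0 of an interval of length L, ∫(u')² ≥ (π/L)²∫u² with equality for the first sine mode sin(π(x−x₀)/L) (x₀ the left endpoint), so the inequality holds for all u iff (1−α)(π/L)² ≥ α − c, i.e. α ≤ ((π/L)² + c)/((π/L)² + 1) = (1 + c(L/π)²)/(1 + (L/π)²). (Direct route, valid since c ≤ 0: Poincaré gives c∫u² ≥ c(L/π)²∫(u')², so a(u,u) ≥ (1 + c(L/π)²)∫(u')², while ||u||_{H^1}² ≤ (1 + (L/π)²)∫(u')²; dividing yields the same α.) With (π/L)² = 9*π^2/4 and c = -13/2, the largest admissible constant is α = ((π/L)² + c)/((π/L)² + 1).
Simplifying, α = (-26 + 9*π^2)/(4 + 9*π^2).


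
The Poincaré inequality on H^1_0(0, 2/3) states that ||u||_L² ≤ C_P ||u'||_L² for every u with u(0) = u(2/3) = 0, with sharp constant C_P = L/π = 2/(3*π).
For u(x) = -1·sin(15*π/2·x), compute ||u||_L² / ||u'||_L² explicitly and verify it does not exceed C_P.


||u||_L² / ||u'||_L² = 2/(15*π) < C_P = 2/(3*π).

u(x) = -1·sin(15*π/2·x), so u'(x) = -15*π*cos(15*π*x/2)/2.
Writing u(x) = A·sin(kπx/L) with A = -1 and k = 5, use ∫_0^L sin²(kπx/L) dx = L/2 and ∫_0^L cos²(kπx/L) dx = L/2.
u² = 1·sin²(15*π/2·x) and (u')² = 225*π^2/4·cos²(15*π/2·x), and each of sin², cos² integrates to L/2 = 1/3 over (0, 2/3).
∫_0^2/3 u² dx = 1/3, so ||u||_L² = sqrt(3)/3.
∫_0^2/3 (u')² dx = 75*π^2/4, so ||u'||_L² = 5*sqrt(3)*π/2.
Ratio ||u||_L² / ||u'||_L² = 2/(15*π).
Sharp Poincaré constant on H^1_0(0, 2/3) is C_P = L/π = 2/(3*π), achieved by sin(3*π/2·x).
This is the k = 5 harmonic; the ratio L/(kπ) is strictly less than C_P = L/π, consistent with the sharp inequality ||u||_L² ≤ C_P ||u'||_L².


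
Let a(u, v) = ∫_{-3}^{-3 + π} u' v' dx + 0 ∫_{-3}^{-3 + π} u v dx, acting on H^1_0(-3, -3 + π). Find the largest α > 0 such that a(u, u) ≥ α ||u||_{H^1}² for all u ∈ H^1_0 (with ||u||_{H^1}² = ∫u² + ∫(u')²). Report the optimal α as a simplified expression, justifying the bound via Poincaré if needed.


α = 1/2

Coercivity of a(·,·) on H^1_0(-3, -3 + π) means a(u, u) ≥ α ||u||_{H^1}² for every u ∈ H^1_0.
The interval has length L = π, and Poincaré/coercivity depend only on L. Here a(u, u) = ∫(u')² + (0)·∫u².
Here c = 0, so a(u,u) = ∫(u')² alone. The condition a(u,u) ≥ α||u||_{H^1}² reads (1−α)∫(u')² ≥ (α−c)∫u². Any admissible α is ≤ 1 (rapidly oscillating u have ∫u²/∫(u')² → 0), and α = 1 would force 0 ≥ (1−c)∫u², impossible since c < 1; so 1−α > 0. By the sharp Poincaré inequality on H^1_0 of an interval of length L, ∫(u')² ≥ (π/L)²∫u² with equality for the first sine mode sin(π(x−x₀)/L) (x₀ the left endpoint), so the inequality holds for all u iff (1−α)(π/L)² ≥ α − c, i.e. α ≤ ((π/L)² + c)/((π/L)² + 1) = (1 + c(L/π)²)/(1 + (L/π)²). (Direct route, valid since c ≤ 0: Poincaré gives c∫u² ≥ c(L/π)²∫(u')², so a(u,u) ≥ (1 + c(L/π)²)∫(u')², while ||u||_{H^1}² ≤ (1 + (L/π)²)∫(u')²; dividing yields the same α.) With (π/L)² = 1 and c = 0, the largest admissible constant is α = ((π/L)² + c)/((π/L)² + 1).
Simplifying, α = 1/2.


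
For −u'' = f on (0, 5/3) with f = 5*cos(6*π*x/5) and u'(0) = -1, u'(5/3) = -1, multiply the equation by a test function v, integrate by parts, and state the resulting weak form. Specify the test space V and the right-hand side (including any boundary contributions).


V = H^1(0, 5/3) (v unrestricted at boundary; u is determined up to an additive constant); weak form: ∫_0^5/3 u'v' dx = ∫_0^5/3 (5*cos(6*π*x/5)) v dx − v(5/3) + v(0) for all v ∈ V.

Multiply both sides by a test function v and integrate from 0 to 5/3:
  ∫_0^5/3 −u''(x) v(x) dx = ∫_0^5/3 f(x) v(x) dx.
Integrate the LHS by parts once:
  ∫_0^5/3 −u'' v dx = −[u'(x) v(x)]_0^5/3 + ∫_0^5/3 u'(x) v'(x) dx.
Thus ∫_0^5/3 u'(x) v'(x) dx = ∫_0^5/3 f(x) v(x) dx + [u'(x) v(x)]_0^5/3.
Choose V so that boundary terms are either known or forced to vanish.
u has inhomogeneous Neumann u'(0) = -1, u'(5/3) = -1. [u' v]_0^5/3 = (-1)·v(5/3) − (-1)·v(0) = − v(5/3) + v(0). Take V = H^1(0, 5/3); boundary term becomes part of RHS.
Weak formulation: find u (satisfying any essential BC) such that ∫_0^5/3 u'(x) v'(x) dx = ∫_0^5/3 f v dx − v(5/3) + v(0) for all v ∈ V (Neumann data are natural BCs: they enter the RHS as boundary terms).
Substituting f(x) = 5*cos(6*π*x/5), the right-hand side is ∫_0^5/3 (5*cos(6*π*x/5)) v dx − v(5/3) + v(0).
Compatibility check (pure Neumann): taking v ≡ 1 ∈ V gives 0 = ∫_0^5/3 f dx + (-1) − (-1), i.e. ∫_0^5/3 f dx must equal u'(0) − u'(5/3) = 0. Indeed ∫_0^5/3 (5*cos(6*π*x/5)) dx = 0, so the data are compatible. The solution is then unique only up to an additive constant (fix it e.g. by requiring ∫_0^5/3 u dx = 0).


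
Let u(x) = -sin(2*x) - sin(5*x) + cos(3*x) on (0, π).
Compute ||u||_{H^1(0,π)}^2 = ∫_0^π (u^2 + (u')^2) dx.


||u||_{H^1(0,π)}^2 = 16 + 41*π/2

u'(x) = -3*sin(3*x) - 2*cos(2*x) - 5*cos(5*x).
Expand u² and (u')² and integrate term by term on (0, π), using: for integers n ≥ 1, ∫_0^π sin²(nx) dx = ∫_0^π cos²(nx) dx = π/2; for n ≠ n', ∫_0^π sin(nx)sin(n'x) dx = ∫_0^π cos(nx)cos(n'x) dx = 0; and by product-to-sum, ∫_0^π sin(nx)cos(n'x) dx = ½∫_0^π [sin((n+n')x) + sin((n−n')x)] dx, which is 0 when n+n' is even and 2n/(n²−n'²) when n+n' is odd (it need not vanish on (0, π)).
  u² squared terms: (-1)²·∫sin(2x)² dx = 1·π/2 = π/2;  (-1)²·∫sin(5x)² dx = 1·π/2 = π/2;  (1)²·∫cos(3x)² dx = 1·π/2 = π/2.
  u² cross terms: 2·(-1)·(-1)·∫sin(2x)·sin(5x) dx = 2·(0) = 0;  2·(-1)·(1)·∫sin(2x)·cos(3x) dx = -2·(-4/5) = 8/5;  2·(-1)·(1)·∫sin(5x)·cos(3x) dx = -2·(0) = 0.
  So ∫_0^π u² dx = π/2 + π/2 + π/2 + 0 + 8/5 + 0 = 8/5 + 3*π/2.
  (u')² squared terms: (-5)²·∫cos(5x)² dx = 25·π/2 = 25*π/2;  (-3)²·∫sin(3x)² dx = 9·π/2 = 9*π/2;  (-2)²·∫cos(2x)² dx = 4·π/2 = 2*π.
  (u')² cross terms: 2·(-5)·(-3)·∫cos(5x)·sin(3x) dx = 30·(0) = 0;  2·(-5)·(-2)·∫cos(5x)·cos(2x) dx = 20·(0) = 0;  2·(-3)·(-2)·∫sin(3x)·cos(2x) dx = 12·(6/5) = 72/5.
  So ∫_0^π (u')² dx = 25*π/2 + 9*π/2 + 2*π + 0 + 0 + 72/5 = 72/5 + 19*π.
||u||_{H^1}^2 = (8/5 + 3*π/2) + (72/5 + 19*π) = 16 + 41*π/2.


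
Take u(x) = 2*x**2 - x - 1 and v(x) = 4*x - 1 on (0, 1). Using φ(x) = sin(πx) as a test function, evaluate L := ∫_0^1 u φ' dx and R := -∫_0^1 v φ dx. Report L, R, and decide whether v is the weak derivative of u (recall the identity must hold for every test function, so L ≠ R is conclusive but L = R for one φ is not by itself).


LHS = -2/π, RHS = -2/π. Yes, v = u' weakly.

u(x) = 2*x**2 - x - 1, classical derivative u'(x) = 4*x - 1.
φ(x) = sin(πx), so φ'(x) = π*cos(π*x).
Note φ(0) = φ(1) = 0, so the boundary term u·φ vanishes.
LHS = ∫_0^1 u(x) φ'(x) dx = ∫_0^1 (2*π*x^2*cos(π*x) - π*x*cos(π*x) - π*cos(π*x)) dx. Term by term:
  ∫_0^1 -π*cos(π*x) dx = 0;  ∫_0^1 -π*x*cos(π*x) dx = 2/π;  ∫_0^1 2*π*x^2*cos(π*x) dx = -4/π.
Sum: 0 + 2/π − 4/π = -2/π.
So LHS = -2/π.
∫_0^1 v(x) φ(x) dx = ∫_0^1 (4*x*sin(π*x) - sin(π*x)) dx. Term by term:
  ∫_0^1 -sin(π*x) dx = -2/π;  ∫_0^1 4*x*sin(π*x) dx = 4/π.
Sum: -2/π + 4/π = 2/π.
So RHS = -∫_0^1 v(x) φ(x) dx = -2/π.
LHS = RHS, so the identity holds for this test φ.
Moreover u is smooth here and v(x) = u'(x) = 4*x - 1 pointwise, so the identity holds for every test function. Hence v is the weak derivative of u.


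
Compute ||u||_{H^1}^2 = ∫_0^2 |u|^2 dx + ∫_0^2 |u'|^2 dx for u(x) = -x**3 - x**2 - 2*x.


||u||_{H^1}^2 = 28408/105

The H^1 norm (squared) on an interval (0, L) is
  ||u||_{H^1}^2 = ∫_0^L u(x)^2 dx + ∫_0^L u'(x)^2 dx.
Compute u'(x) = -3*x**2 - 2*x - 2.
Then u(x)^2 = x**6 + 2*x**5 + 5*x**4 + 4*x**3 + 4*x**2 and u'(x)^2 = 9*x**4 + 12*x**3 + 16*x**2 + 8*x + 4.
Integrate each monomial from 0 to 2 using ∫_0^2 c·x^n dx = c·2^(n+1)/(n+1):
  ∫_0^2 u(x)^2 dx = ∫_0^2 (x^6 + 2*x^5 + 5*x^4 + 4*x^3 + 4*x^2) dx. Term by term:
    ∫_0^2 x^6 dx = 128/7;  ∫_0^2 2*x^5 dx = 64/3;  ∫_0^2 5*x^4 dx = 32;
    ∫_0^2 4*x^3 dx = 16;  ∫_0^2 4*x^2 dx = 32/3.
  Sum: 128/7 + 64/3 + 32 + 16 + 32/3 = 688/7.
  ∫_0^2 u'(x)^2 dx = ∫_0^2 (9*x^4 + 12*x^3 + 16*x^2 + 8*x + 4) dx. Term by term:
    ∫_0^2 9*x^4 dx = 288/5;  ∫_0^2 12*x^3 dx = 48;  ∫_0^2 16*x^2 dx = 128/3;
    ∫_0^2 8*x dx = 16;  ∫_0^2 4 dx = 8.
  Sum: 288/5 + 48 + 128/3 + 16 + 8 = 2584/15.
Adding: ||u||_{H^1}^2 = 688/7 + 2584/15 = 28408/105.


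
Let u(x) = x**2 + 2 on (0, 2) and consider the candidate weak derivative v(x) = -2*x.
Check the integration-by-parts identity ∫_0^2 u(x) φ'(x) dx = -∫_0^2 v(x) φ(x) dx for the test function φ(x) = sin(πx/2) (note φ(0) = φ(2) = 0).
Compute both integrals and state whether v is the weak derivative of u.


LHS = -8/π, RHS = 8/π. No, v is not the weak derivative of u.

u(x) = x**2 + 2, classical derivative u'(x) = 2*x.
φ(x) = sin(πx/2), so φ'(x) = π*cos(π*x/2)/2.
Note φ(0) = φ(2) = 0, so the boundary term u·φ vanishes.
LHS = ∫_0^2 u(x) φ'(x) dx = ∫_0^2 (π*x^2*cos(π*x/2)/2 + π*cos(π*x/2)) dx. Term by term:
  ∫_0^2 π*cos(π*x/2) dx = 0;  ∫_0^2 π*x^2*cos(π*x/2)/2 dx = -8/π.
Sum: 0 − 8/π = -8/π.
So LHS = -8/π.
∫_0^2 v(x) φ(x) dx = ∫_0^2 (-2*x*sin(π*x/2)) dx. Term by term:
  ∫_0^2 -2*x*sin(π*x/2) dx = -8/π.
So RHS = -∫_0^2 v(x) φ(x) dx = 8/π.
LHS − RHS = -16/π ≠ 0, so the identity fails.
(For a valid weak derivative the identity must hold for EVERY test function, in particular this one. The failure shows v is NOT the weak derivative of u.)
Correct weak derivative would be u'(x) = 2*x.


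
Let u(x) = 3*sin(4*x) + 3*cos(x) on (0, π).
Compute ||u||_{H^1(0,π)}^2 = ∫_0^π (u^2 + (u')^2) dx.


||u||_{H^1(0,π)}^2 = 96/5 + 171*π/2

u'(x) = -3*sin(x) + 12*cos(4*x).
Expand u² and (u')² and integrate term by term on (0, π), using: for integers n ≥ 1, ∫_0^π sin²(nx) dx = ∫_0^π cos²(nx) dx = π/2; for n ≠ n', ∫_0^π sin(nx)sin(n'x) dx = ∫_0^π cos(nx)cos(n'x) dx = 0; and by product-to-sum, ∫_0^π sin(nx)cos(n'x) dx = ½∫_0^π [sin((n+n')x) + sin((n−n')x)] dx, which is 0 when n+n' is even and 2n/(n²−n'²) when n+n' is odd (it need not vanish on (0, π)).
  u² squared terms: (3)²·∫cos(x)² dx = 9·π/2 = 9*π/2;  (3)²·∫sin(4x)² dx = 9·π/2 = 9*π/2.
  u² cross terms: 2·(3)·(3)·∫cos(x)·sin(4x) dx = 18·(8/15) = 48/5.
  So ∫_0^π u² dx = 9*π/2 + 9*π/2 + 48/5 = 48/5 + 9*π.
  (u')² squared terms: (-3)²·∫sin(x)² dx = 9·π/2 = 9*π/2;  (12)²·∫cos(4x)² dx = 144·π/2 = 72*π.
  (u')² cross terms: 2·(-3)·(12)·∫sin(x)·cos(4x) dx = -72·(-2/15) = 48/5.
  So ∫_0^π (u')² dx = 9*π/2 + 72*π + 48/5 = 48/5 + 153*π/2.
||u||_{H^1}^2 = (48/5 + 9*π) + (48/5 + 153*π/2) = 96/5 + 171*π/2.


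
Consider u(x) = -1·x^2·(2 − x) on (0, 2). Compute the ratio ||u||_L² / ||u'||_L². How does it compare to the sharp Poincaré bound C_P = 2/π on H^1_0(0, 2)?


||u||_L² / ||u'||_L² = sqrt(14)/7 < C_P = 2/π.

u(x) = -1·x^2·(2 − x), so u'(x) = x*(3*x - 4).
u(x) = -1·x^2·(2 − x) vanishes at x = 0 and x = 2, so u ∈ H^1_0(0, 2). Differentiate via the product rule and integrate the resulting polynomials term by term.
  ∫_0^2 u² dx = ∫_0^2 (x^6 - 4*x^5 + 4*x^4) dx. Term by term:
    ∫_0^2 x^6 dx = 128/7;  ∫_0^2 -4*x^5 dx = -128/3;  ∫_0^2 4*x^4 dx = 128/5.
  Sum: 128/7 − 128/3 + 128/5 = 128/105.
  ∫_0^2 (u')² dx = ∫_0^2 (9*x^4 - 24*x^3 + 16*x^2) dx. Term by term:
    ∫_0^2 9*x^4 dx = 288/5;  ∫_0^2 -24*x^3 dx = -96;  ∫_0^2 16*x^2 dx = 128/3.
  Sum: 288/5 − 96 + 128/3 = 64/15.
∫_0^2 u² dx = 128/105, so ||u||_L² = 8*sqrt(210)/105.
∫_0^2 (u')² dx = 64/15, so ||u'||_L² = 8*sqrt(15)/15.
Ratio ||u||_L² / ||u'||_L² = sqrt(14)/7.
Sharp Poincaré constant on H^1_0(0, 2) is C_P = L/π = 2/π, achieved by sin(π/2·x).
A polynomial bump cannot attain the sharp Poincaré constant (only the first sine eigenfunction does), so the ratio is strictly less than C_P, consistent with ||u||_L² ≤ C_P ||u'||_L².


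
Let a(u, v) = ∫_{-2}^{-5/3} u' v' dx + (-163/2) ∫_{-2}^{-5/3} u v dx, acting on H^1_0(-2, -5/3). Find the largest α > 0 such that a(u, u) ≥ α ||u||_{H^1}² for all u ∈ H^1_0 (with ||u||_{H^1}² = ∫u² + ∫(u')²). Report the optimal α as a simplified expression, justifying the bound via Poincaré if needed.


α = (-163 + 18*π^2)/(2*(1 + 9*π^2))

Coercivity of a(·,·) on H^1_0(-2, -5/3) means a(u, u) ≥ α ||u||_{H^1}² for every u ∈ H^1_0.
The interval has length L = 1/3, and Poincaré/coercivity depend only on L. Here a(u, u) = ∫(u')² + (-163/2)·∫u².
Here c = -163/2 < 0 with |c| < (π/L)² = 9*π^2, so coercivity still holds. The condition a(u,u) ≥ α||u||_{H^1}² reads (1−α)∫(u')² ≥ (α−c)∫u². Any admissible α is ≤ 1 (rapidly oscillating u have ∫u²/∫(u')² → 0), and α = 1 would force 0 ≥ (1−c)∫u², impossible since c < 1; so 1−α > 0. By the sharp Poincaré inequality on H^1_0 of an interval of length L, ∫(u')² ≥ (π/L)²∫u² with equality for the first sine mode sin(π(x−x₀)/L) (x₀ the left endpoint), so the inequality holds for all u iff (1−α)(π/L)² ≥ α − c, i.e. α ≤ ((π/L)² + c)/((π/L)² + 1) = (1 + c(L/π)²)/(1 + (L/π)²). (Direct route, valid since c ≤ 0: Poincaré gives c∫u² ≥ c(L/π)²∫(u')², so a(u,u) ≥ (1 + c(L/π)²)∫(u')², while ||u||_{H^1}² ≤ (1 + (L/π)²)∫(u')²; dividing yields the same α.) With (π/L)² = 9*π^2 and c = -163/2, the largest admissible constant is α = ((π/L)² + c)/((π/L)² + 1).
Simplifying, α = (-163 + 18*π^2)/(2*(1 + 9*π^2)).


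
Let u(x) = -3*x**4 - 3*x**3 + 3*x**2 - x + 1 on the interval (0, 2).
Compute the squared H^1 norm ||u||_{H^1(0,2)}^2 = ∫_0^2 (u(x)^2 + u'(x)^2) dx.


||u||_{H^1}^2 = 539872/105

The H^1 norm (squared) on an interval (0, L) is
  ||u||_{H^1}^2 = ∫_0^L u(x)^2 dx + ∫_0^L u'(x)^2 dx.
Compute u'(x) = -12*x**3 - 9*x**2 + 6*x - 1.
Then u(x)^2 = 9*x**8 + 18*x**7 - 9*x**6 - 12*x**5 + 9*x**4 - 12*x**3 + 7*x**2 - 2*x + 1 and u'(x)^2 = 144*x**6 + 216*x**5 - 63*x**4 - 84*x**3 + 54*x**2 - 12*x + 1.
Integrate each monomial from 0 to 2 using ∫_0^2 c·x^n dx = c·2^(n+1)/(n+1):
  ∫_0^2 u(x)^2 dx = ∫_0^2 (9*x^8 + 18*x^7 - 9*x^6 - 12*x^5 + 9*x^4 - 12*x^3 + 7*x^2 - 2*x + 1) dx. Term by term:
    ∫_0^2 9*x^8 dx = 512;  ∫_0^2 18*x^7 dx = 576;  ∫_0^2 -9*x^6 dx = -1152/7;
    ∫_0^2 -12*x^5 dx = -128;  ∫_0^2 9*x^4 dx = 288/5;  ∫_0^2 -12*x^3 dx = -48;
    ∫_0^2 7*x^2 dx = 56/3;  ∫_0^2 -2*x dx = -4;  ∫_0^2 1 dx = 2.
  Sum: 512 + 576 − 1152/7 − 128 + 288/5 − 48 + 56/3 − 4 + 2 = 86278/105.
  ∫_0^2 u'(x)^2 dx = ∫_0^2 (144*x^6 + 216*x^5 - 63*x^4 - 84*x^3 + 54*x^2 - 12*x + 1) dx. Term by term:
    ∫_0^2 144*x^6 dx = 18432/7;  ∫_0^2 216*x^5 dx = 2304;  ∫_0^2 -63*x^4 dx = -2016/5;
    ∫_0^2 -84*x^3 dx = -336;  ∫_0^2 54*x^2 dx = 144;  ∫_0^2 -12*x dx = -24;
    ∫_0^2 1 dx = 2.
  Sum: 18432/7 + 2304 − 2016/5 − 336 + 144 − 24 + 2 = 151198/35.
Adding: ||u||_{H^1}^2 = 86278/105 + 151198/35 = 539872/105.


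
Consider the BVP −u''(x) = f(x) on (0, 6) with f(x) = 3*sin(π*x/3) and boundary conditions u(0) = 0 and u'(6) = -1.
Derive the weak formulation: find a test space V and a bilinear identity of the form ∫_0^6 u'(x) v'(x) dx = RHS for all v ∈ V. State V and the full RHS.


V = {v ∈ H^1(0, 6) : v(0) = 0} (test functions vanish at x = 0 where u is specified); weak form: ∫_0^6 u'v' dx = ∫_0^6 (3*sin(π*x/3)) v dx − v(6) for all v ∈ V.

Multiply both sides by a test function v and integrate from 0 to 6:
  ∫_0^6 −u''(x) v(x) dx = ∫_0^6 f(x) v(x) dx.
Integrate the LHS by parts once:
  ∫_0^6 −u'' v dx = −[u'(x) v(x)]_0^6 + ∫_0^6 u'(x) v'(x) dx.
Thus ∫_0^6 u'(x) v'(x) dx = ∫_0^6 f(x) v(x) dx + [u'(x) v(x)]_0^6.
Choose V so that boundary terms are either known or forced to vanish.
Mixed BC: u(0) = 0 (Dirichlet) and u'(6) = -1 (Neumann). Define V = {v ∈ H^1(0, 6) : v(0) = 0}. Then [u' v]_0^6 = u'(6)·v(6) − u'(0)·0 = − v(6).
Weak formulation: find u (satisfying any essential BC) such that ∫_0^6 u'(x) v'(x) dx = ∫_0^6 f v dx − v(6) for all v ∈ V (Dirichlet at 0 absorbed into V; Neumann datum at x = 6 contributes the boundary term).
Substituting f(x) = 3*sin(π*x/3), the right-hand side is ∫_0^6 (3*sin(π*x/3)) v dx − v(6).
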